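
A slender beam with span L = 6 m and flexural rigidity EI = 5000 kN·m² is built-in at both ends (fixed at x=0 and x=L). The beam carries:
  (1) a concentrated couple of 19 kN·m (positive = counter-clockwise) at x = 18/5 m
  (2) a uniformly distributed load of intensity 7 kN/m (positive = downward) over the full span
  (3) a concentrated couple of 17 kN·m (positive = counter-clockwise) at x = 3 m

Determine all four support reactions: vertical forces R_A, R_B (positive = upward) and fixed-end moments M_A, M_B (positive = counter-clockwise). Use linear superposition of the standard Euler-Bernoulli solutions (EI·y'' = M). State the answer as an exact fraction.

Load 1 — applied couple M₀=19 kN·m at a=18/5 m (b=L-a=12/5):
  R_A = 6M₀ab/L³ = 6·19·(18/5)·(12/5)/6³ = 114/25 kN
  M_A = M₀b(2a-b)/L² = 19·(12/5)·(2·(18/5)-(12/5))/6² = 152/25 kN·m
  R_B = -6M₀ab/L³ = -6·19·(18/5)·(12/5)/6³ = -114/25 kN
  M_B = M₀a(2b-a)/L² = 19·(18/5)·(2·(12/5)-(18/5))/6² = 57/25 kN·m
Load 2 — uniform load w=7 kN/m over full span:
  R_A = wL/2 = 7·6/2 = 21 kN
  M_A = wL²/12 = 7·6²/12 = 21 kN·m
  R_B = wL/2 = 7·6/2 = 21 kN
  M_B = -wL²/12 = -7·6²/12 = -21 kN·m
Load 3 — applied couple M₀=17 kN·m at a=3 m (b=L-a=3):
  R_A = 6M₀ab/L³ = 6·17·3·3/6³ = 17/4 kN
  M_A = M₀b(2a-b)/L² = 17·3·(2·3-3)/6² = 17/4 kN·m
  R_B = -6M₀ab/L³ = -6·17·3·3/6³ = -17/4 kN
  M_B = M₀a(2b-a)/L² = 17·3·(2·3-3)/6² = 17/4 kN·m
Superposition: R_A = 2981/100 kN, M_A = 3133/100 kN·m, R_B = 1219/100 kN, M_B = -1447/100 kN·m

R_A = 2981/100 kN, M_A = 3133/100 kN·m, R_B = 1219/100 kN, M_B = -1447/100 kN·m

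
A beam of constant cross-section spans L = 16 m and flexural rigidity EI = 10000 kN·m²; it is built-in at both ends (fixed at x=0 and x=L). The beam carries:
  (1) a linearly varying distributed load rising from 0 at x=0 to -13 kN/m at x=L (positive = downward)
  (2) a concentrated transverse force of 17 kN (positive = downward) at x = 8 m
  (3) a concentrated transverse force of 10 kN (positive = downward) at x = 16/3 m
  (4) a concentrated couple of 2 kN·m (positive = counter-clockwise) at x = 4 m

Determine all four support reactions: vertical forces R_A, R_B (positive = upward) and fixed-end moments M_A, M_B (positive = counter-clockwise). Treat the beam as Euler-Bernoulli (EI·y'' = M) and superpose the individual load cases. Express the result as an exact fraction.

R_A = -130913/8640 kN, M_A = -57893/1080 kN·m, R_B = -534367/8640 kN, M_B = 130867/1080 kN·m

Load 1 — triangular load w₀=-13 kN/m (0→w₀ over full span):
  R_A = 3w₀L/20 = 3·(-13)·16/20 = -156/5 kN
  M_A = w₀L²/30 = (-13)·16²/30 = -1664/15 kN·m
  R_B = 7w₀L/20 = 7·(-13)·16/20 = -364/5 kN
  M_B = -w₀L²/20 = -(-13)·16²/20 = 832/5 kN·m
Load 2 — point force P=17 kN at a=8 m (b=L-a=8):
  R_A = Pb²(3a+b)/L³ = 17·8²·(3·8+8)/16³ = 17/2 kN
  M_A = Pab²/L² = 17·8·8²/16² = 34 kN·m
  R_B = Pa²(a+3b)/L³ = 17·8²·(8+3·8)/16³ = 17/2 kN
  M_B = -Pa²b/L² = -17·8²·8/16² = -34 kN·m
Load 3 — point force P=10 kN at a=16/3 m (b=L-a=32/3):
  R_A = Pb²(3a+b)/L³ = 10·(32/3)²·(3·(16/3)+(32/3))/16³ = 200/27 kN
  M_A = Pab²/L² = 10·(16/3)·(32/3)²/16² = 640/27 kN·m
  R_B = Pa²(a+3b)/L³ = 10·(16/3)²·((16/3)+3·(32/3))/16³ = 70/27 kN
  M_B = -Pa²b/L² = -10·(16/3)²·(32/3)/16² = -320/27 kN·m
Load 4 — applied couple M₀=2 kN·m at a=4 m (b=L-a=12):
  R_A = 6M₀ab/L³ = 6·2·4·12/16³ = 9/64 kN
  M_A = M₀b(2a-b)/L² = 2·12·(2·4-12)/16² = -3/8 kN·m
  R_B = -6M₀ab/L³ = -6·2·4·12/16³ = -9/64 kN
  M_B = M₀a(2b-a)/L² = 2·4·(2·12-4)/16² = 5/8 kN·m
Superposition: R_A = -130913/8640 kN, M_A = -57893/1080 kN·m, R_B = -534367/8640 kN, M_B = 130867/1080 kN·m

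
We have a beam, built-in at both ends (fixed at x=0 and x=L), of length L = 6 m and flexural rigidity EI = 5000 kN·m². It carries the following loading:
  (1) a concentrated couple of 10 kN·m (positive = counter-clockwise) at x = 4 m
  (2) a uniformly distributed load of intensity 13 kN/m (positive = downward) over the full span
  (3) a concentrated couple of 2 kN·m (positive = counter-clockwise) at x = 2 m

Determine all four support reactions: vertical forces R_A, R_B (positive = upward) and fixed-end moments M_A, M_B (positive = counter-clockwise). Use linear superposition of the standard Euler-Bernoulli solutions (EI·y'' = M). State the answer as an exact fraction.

Load 1 — applied couple M₀=10 kN·m at a=4 m (b=L-a=2):
  R_A = 6M₀ab/L³ = 6·10·4·2/6³ = 20/9 kN
  M_A = M₀b(2a-b)/L² = 10·2·(2·4-2)/6² = 10/3 kN·m
  R_B = -6M₀ab/L³ = -6·10·4·2/6³ = -20/9 kN
  M_B = M₀a(2b-a)/L² = 10·4·(2·2-4)/6² = 0 kN·m
Load 2 — uniform load w=13 kN/m over full span:
  R_A = wL/2 = 13·6/2 = 39 kN
  M_A = wL²/12 = 13·6²/12 = 39 kN·m
  R_B = wL/2 = 13·6/2 = 39 kN
  M_B = -wL²/12 = -13·6²/12 = -39 kN·m
Load 3 — applied couple M₀=2 kN·m at a=2 m (b=L-a=4):
  R_A = 6M₀ab/L³ = 6·2·2·4/6³ = 4/9 kN
  M_A = M₀b(2a-b)/L² = 2·4·(2·2-4)/6² = 0 kN·m
  R_B = -6M₀ab/L³ = -6·2·2·4/6³ = -4/9 kN
  M_B = M₀a(2b-a)/L² = 2·2·(2·4-2)/6² = 2/3 kN·m
Superposition: R_A = 125/3 kN, M_A = 127/3 kN·m, R_B = 109/3 kN, M_B = -115/3 kN·m

R_A = 125/3 kN, M_A = 127/3 kN·m, R_B = 109/3 kN, M_B = -115/3 kN·m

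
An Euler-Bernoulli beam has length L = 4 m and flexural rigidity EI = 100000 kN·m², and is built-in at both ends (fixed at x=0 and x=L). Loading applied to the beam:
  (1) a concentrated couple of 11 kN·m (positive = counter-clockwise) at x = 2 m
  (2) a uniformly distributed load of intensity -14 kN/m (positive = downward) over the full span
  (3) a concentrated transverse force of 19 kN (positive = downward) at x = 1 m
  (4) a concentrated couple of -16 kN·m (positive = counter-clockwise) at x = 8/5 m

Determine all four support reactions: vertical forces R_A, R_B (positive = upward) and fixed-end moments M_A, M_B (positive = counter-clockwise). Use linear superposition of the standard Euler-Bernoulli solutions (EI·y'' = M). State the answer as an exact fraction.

Load 1 — applied couple M₀=11 kN·m at a=2 m (b=L-a=2):
  R_A = 6M₀ab/L³ = 6·11·2·2/4³ = 33/8 kN
  M_A = M₀b(2a-b)/L² = 11·2·(2·2-2)/4² = 11/4 kN·m
  R_B = -6M₀ab/L³ = -6·11·2·2/4³ = -33/8 kN
  M_B = M₀a(2b-a)/L² = 11·2·(2·2-2)/4² = 11/4 kN·m
Load 2 — uniform load w=-14 kN/m over full span:
  R_A = wL/2 = (-14)·4/2 = -28 kN
  M_A = wL²/12 = (-14)·4²/12 = -56/3 kN·m
  R_B = wL/2 = (-14)·4/2 = -28 kN
  M_B = -wL²/12 = -(-14)·4²/12 = 56/3 kN·m
Load 3 — point force P=19 kN at a=1 m (b=L-a=3):
  R_A = Pb²(3a+b)/L³ = 19·3²·(3·1+3)/4³ = 513/32 kN
  M_A = Pab²/L² = 19·1·3²/4² = 171/16 kN·m
  R_B = Pa²(a+3b)/L³ = 19·1²·(1+3·3)/4³ = 95/32 kN
  M_B = -Pa²b/L² = -19·1²·3/4² = -57/16 kN·m
Load 4 — applied couple M₀=-16 kN·m at a=8/5 m (b=L-a=12/5):
  R_A = 6M₀ab/L³ = 6·(-16)·(8/5)·(12/5)/4³ = -144/25 kN
  M_A = M₀b(2a-b)/L² = (-16)·(12/5)·(2·(8/5)-(12/5))/4² = -48/25 kN·m
  R_B = -6M₀ab/L³ = -6·(-16)·(8/5)·(12/5)/4³ = 144/25 kN
  M_B = M₀a(2b-a)/L² = (-16)·(8/5)·(2·(12/5)-(8/5))/4² = -128/25 kN·m
Superposition: R_A = -10883/800 kN, M_A = -8579/1200 kN·m, R_B = -18717/800 kN, M_B = 15281/1200 kN·m

R_A = -10883/800 kN, M_A = -8579/1200 kN·m, R_B = -18717/800 kN, M_B = 15281/1200 kN·m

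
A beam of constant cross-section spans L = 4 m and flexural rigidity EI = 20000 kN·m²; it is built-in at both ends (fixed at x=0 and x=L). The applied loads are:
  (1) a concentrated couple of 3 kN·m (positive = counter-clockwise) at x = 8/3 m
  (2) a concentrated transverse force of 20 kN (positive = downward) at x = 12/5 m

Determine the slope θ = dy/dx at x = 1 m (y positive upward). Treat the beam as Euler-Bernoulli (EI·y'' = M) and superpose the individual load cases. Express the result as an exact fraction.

θ(1) = -233/1000000 rad

Load 1 — applied couple M₀=3 kN·m at a=8/3 m (b=L-a=4/3):
  θ_1 = (R_Ax²/2 - M_Ax)/EI  [x≤a] with R_A=1, M_A=1 = (1·1²/2 - 1·1)/20000 = -1/40000 rad
Load 2 — point force P=20 kN at a=12/5 m (b=L-a=8/5):
  θ_2 = -Pb²x(2aL-(3a+b)x)/(2L³EI)  [x≤a] = -20·(8/5)²·1·(2·(12/5)·4-(3·(12/5)+(8/5))·1)/(2·4³·20000) = -13/62500 rad
Superposition: θ = Σ θ_i = -233/1000000 rad ≈ -0.000233 rad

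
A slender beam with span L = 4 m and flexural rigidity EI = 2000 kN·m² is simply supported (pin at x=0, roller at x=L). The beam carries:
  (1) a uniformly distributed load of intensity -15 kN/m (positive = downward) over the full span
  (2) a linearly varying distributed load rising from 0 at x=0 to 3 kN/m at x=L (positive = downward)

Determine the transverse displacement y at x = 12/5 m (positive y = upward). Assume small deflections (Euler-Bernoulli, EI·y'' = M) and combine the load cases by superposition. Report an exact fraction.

Load 1 — uniform load w=-15 kN/m over full span:
  y_1 = -wx(L³-2Lx²+x³)/(24EI) = -(-15)·(12/5)·(4³-2·4·(12/5)²+(12/5)³)/(24·2000) = 372/15625 m
Load 2 — triangular load w₀=3 kN/m (0→w₀ over full span):
  y_2 = -w₀x(7L⁴-10L²x²+3x⁴)/(360LEI) = -3·(12/5)·(7·4⁴-10·4²·(12/5)²+3·(12/5)⁴)/(360·4·2000) = -4736/1953125 m
Superposition: y = Σ y_i = 41764/1953125 m ≈ 0.021383 m

y(12/5) = 41764/1953125 m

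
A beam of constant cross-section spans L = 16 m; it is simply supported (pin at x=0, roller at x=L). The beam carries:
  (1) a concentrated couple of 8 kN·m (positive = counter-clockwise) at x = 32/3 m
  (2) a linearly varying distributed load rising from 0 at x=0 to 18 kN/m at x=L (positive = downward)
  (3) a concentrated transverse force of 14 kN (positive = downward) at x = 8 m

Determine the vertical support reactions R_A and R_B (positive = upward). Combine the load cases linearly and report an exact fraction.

Load 1 — applied couple M₀=8 kN·m at a=32/3 m (b=L-a=16/3):
  R_A = M₀/L = 8/16 = 1/2 kN
  R_B = -M₀/L = -8/16 = -1/2 kN
Load 2 — triangular load w₀=18 kN/m (0→w₀ over full span):
  R_A = w₀L/6 = 18·16/6 = 48 kN
  R_B = w₀L/3 = 18·16/3 = 96 kN
Load 3 — point force P=14 kN at a=8 m (b=L-a=8):
  R_A = Pb/L = 14·8/16 = 7 kN
  R_B = Pa/L = 14·8/16 = 7 kN
Superposition: R_A = 111/2 kN, R_B = 205/2 kN

R_A = 111/2 kN, R_B = 205/2 kN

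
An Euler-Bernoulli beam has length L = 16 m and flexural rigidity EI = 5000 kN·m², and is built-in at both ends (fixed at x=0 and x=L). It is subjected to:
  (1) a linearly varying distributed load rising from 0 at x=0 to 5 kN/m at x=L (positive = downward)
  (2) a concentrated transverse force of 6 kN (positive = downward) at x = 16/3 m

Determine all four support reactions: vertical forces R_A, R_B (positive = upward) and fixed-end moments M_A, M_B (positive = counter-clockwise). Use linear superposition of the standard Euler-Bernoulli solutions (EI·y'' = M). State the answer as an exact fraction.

Load 1 — triangular load w₀=5 kN/m (0→w₀ over full span):
  R_A = 3w₀L/20 = 3·5·16/20 = 12 kN
  M_A = w₀L²/30 = 5·16²/30 = 128/3 kN·m
  R_B = 7w₀L/20 = 7·5·16/20 = 28 kN
  M_B = -w₀L²/20 = -5·16²/20 = -64 kN·m
Load 2 — point force P=6 kN at a=16/3 m (b=L-a=32/3):
  R_A = Pb²(3a+b)/L³ = 6·(32/3)²·(3·(16/3)+(32/3))/16³ = 40/9 kN
  M_A = Pab²/L² = 6·(16/3)·(32/3)²/16² = 128/9 kN·m
  R_B = Pa²(a+3b)/L³ = 6·(16/3)²·((16/3)+3·(32/3))/16³ = 14/9 kN
  M_B = -Pa²b/L² = -6·(16/3)²·(32/3)/16² = -64/9 kN·m
Superposition: R_A = 148/9 kN, M_A = 512/9 kN·m, R_B = 266/9 kN, M_B = -640/9 kN·m

R_A = 148/9 kN, M_A = 512/9 kN·m, R_B = 266/9 kN, M_B = -640/9 kN·m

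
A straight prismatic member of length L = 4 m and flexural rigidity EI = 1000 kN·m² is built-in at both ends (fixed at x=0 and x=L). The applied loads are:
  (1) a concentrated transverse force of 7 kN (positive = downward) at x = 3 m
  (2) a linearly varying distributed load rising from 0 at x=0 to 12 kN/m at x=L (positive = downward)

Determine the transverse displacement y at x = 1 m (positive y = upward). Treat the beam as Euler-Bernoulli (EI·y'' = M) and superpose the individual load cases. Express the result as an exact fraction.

Load 1 — point force P=7 kN at a=3 m (b=L-a=1):
  y_1 = -Pb²x²(3aL-(3a+b)x)/(6L³EI)  [x≤a] = -7·1²·1²·(3·3·4-(3·3+1)·1)/(6·4³·1000) = -91/192000 m
Load 2 — triangular load w₀=12 kN/m (0→w₀ over full span):
  y_2 = -w₀x²(L-x)²(x+2L)/(120LEI) = -12·1²·(4-1)²·(1+2·4)/(120·4·1000) = -81/40000 m
Superposition: y = Σ y_i = -2399/960000 m ≈ -0.002499 m

y(1) = -2399/960000 m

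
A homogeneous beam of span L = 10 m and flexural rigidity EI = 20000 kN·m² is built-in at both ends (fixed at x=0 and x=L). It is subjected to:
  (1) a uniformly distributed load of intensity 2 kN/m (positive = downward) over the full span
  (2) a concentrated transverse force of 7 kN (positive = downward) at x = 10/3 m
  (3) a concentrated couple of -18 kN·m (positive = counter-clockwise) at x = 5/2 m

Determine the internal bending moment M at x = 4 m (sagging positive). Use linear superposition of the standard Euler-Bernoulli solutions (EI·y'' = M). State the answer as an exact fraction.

Load 1 — uniform load w=2 kN/m over full span:
  M_1 = wLx/2 - wL²/12 - wx²/2 = 2·10·4/2 - 2·10²/12 - 2·4²/2 = 22/3 kN·m
Load 2 — point force P=7 kN at a=10/3 m (b=L-a=20/3):
  M_2 = Pa²(a+3b)(L-x)/L³ - Pa²b/L²  [x>a] = 7·(10/3)²·((10/3)+3·(20/3))·(10-4)/10³ - 7·(10/3)²·(20/3)/10² = 154/27 kN·m
Load 3 — applied couple M₀=-18 kN·m at a=5/2 m (b=L-a=15/2):
  M_3 = R_Ax - M_A - M₀  [x>a] with R_A=-81/40, M_A=27/8 = (-81/40)·4 - (27/8) - (-18) = 261/40 kN·m
Superposition: M = Σ M_i = 21127/1080 kN·m ≈ 19.562037 kN·m

M(4) = 21127/1080 kN·m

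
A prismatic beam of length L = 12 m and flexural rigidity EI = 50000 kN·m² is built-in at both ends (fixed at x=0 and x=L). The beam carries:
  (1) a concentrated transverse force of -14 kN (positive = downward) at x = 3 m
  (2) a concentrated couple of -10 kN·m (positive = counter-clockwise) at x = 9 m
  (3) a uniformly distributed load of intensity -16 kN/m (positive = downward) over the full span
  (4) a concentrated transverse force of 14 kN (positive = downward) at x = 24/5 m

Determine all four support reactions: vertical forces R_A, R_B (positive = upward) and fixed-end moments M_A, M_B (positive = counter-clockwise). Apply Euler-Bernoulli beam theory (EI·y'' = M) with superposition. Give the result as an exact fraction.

R_A = -49839/500 kN, M_A = -97279/500 kN·m, R_B = -46161/500 kN, M_B = 92811/500 kN·m

Load 1 — point force P=-14 kN at a=3 m (b=L-a=9):
  R_A = Pb²(3a+b)/L³ = (-14)·9²·(3·3+9)/12³ = -189/16 kN
  M_A = Pab²/L² = (-14)·3·9²/12² = -189/8 kN·m
  R_B = Pa²(a+3b)/L³ = (-14)·3²·(3+3·9)/12³ = -35/16 kN
  M_B = -Pa²b/L² = -(-14)·3²·9/12² = 63/8 kN·m
Load 2 — applied couple M₀=-10 kN·m at a=9 m (b=L-a=3):
  R_A = 6M₀ab/L³ = 6·(-10)·9·3/12³ = -15/16 kN
  M_A = M₀b(2a-b)/L² = (-10)·3·(2·9-3)/12² = -25/8 kN·m
  R_B = -6M₀ab/L³ = -6·(-10)·9·3/12³ = 15/16 kN
  M_B = M₀a(2b-a)/L² = (-10)·9·(2·3-9)/12² = 15/8 kN·m
Load 3 — uniform load w=-16 kN/m over full span:
  R_A = wL/2 = (-16)·12/2 = -96 kN
  M_A = wL²/12 = (-16)·12²/12 = -192 kN·m
  R_B = wL/2 = (-16)·12/2 = -96 kN
  M_B = -wL²/12 = -(-16)·12²/12 = 192 kN·m
Load 4 — point force P=14 kN at a=24/5 m (b=L-a=36/5):
  R_A = Pb²(3a+b)/L³ = 14·(36/5)²·(3·(24/5)+(36/5))/12³ = 1134/125 kN
  M_A = Pab²/L² = 14·(24/5)·(36/5)²/12² = 3024/125 kN·m
  R_B = Pa²(a+3b)/L³ = 14·(24/5)²·((24/5)+3·(36/5))/12³ = 616/125 kN
  M_B = -Pa²b/L² = -14·(24/5)²·(36/5)/12² = -2016/125 kN·m
Superposition: R_A = -49839/500 kN, M_A = -97279/500 kN·m, R_B = -46161/500 kN, M_B = 92811/500 kN·m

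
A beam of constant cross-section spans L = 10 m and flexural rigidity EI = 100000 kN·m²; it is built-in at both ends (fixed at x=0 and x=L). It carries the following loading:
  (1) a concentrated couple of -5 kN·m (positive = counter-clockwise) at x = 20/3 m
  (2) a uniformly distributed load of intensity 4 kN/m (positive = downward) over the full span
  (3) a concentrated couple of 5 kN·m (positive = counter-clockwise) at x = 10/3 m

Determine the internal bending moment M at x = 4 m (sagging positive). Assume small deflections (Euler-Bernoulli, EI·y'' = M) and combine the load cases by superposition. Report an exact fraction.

Load 1 — applied couple M₀=-5 kN·m at a=20/3 m (b=L-a=10/3):
  M_1 = R_Ax - M_A  [x≤a] with R_A=-2/3, M_A=-5/3 = (-2/3)·4 - (-5/3) = -1 kN·m
Load 2 — uniform load w=4 kN/m over full span:
  M_2 = wLx/2 - wL²/12 - wx²/2 = 4·10·4/2 - 4·10²/12 - 4·4²/2 = 44/3 kN·m
Load 3 — applied couple M₀=5 kN·m at a=10/3 m (b=L-a=20/3):
  M_3 = R_Ax - M_A - M₀  [x>a] with R_A=2/3, M_A=0 = (2/3)·4 - 0 - 5 = -7/3 kN·m
Superposition: M = Σ M_i = 34/3 kN·m ≈ 11.333333 kN·m

M(4) = 34/3 kN·m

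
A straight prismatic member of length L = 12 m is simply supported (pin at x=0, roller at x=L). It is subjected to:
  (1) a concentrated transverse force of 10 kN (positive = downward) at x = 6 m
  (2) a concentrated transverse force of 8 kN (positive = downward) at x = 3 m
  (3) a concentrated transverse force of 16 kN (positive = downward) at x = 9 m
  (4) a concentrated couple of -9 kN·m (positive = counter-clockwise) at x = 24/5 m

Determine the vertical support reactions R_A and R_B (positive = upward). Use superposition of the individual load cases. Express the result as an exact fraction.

Load 1 — point force P=10 kN at a=6 m (b=L-a=6):
  R_A = Pb/L = 10·6/12 = 5 kN
  R_B = Pa/L = 10·6/12 = 5 kN
Load 2 — point force P=8 kN at a=3 m (b=L-a=9):
  R_A = Pb/L = 8·9/12 = 6 kN
  R_B = Pa/L = 8·3/12 = 2 kN
Load 3 — point force P=16 kN at a=9 m (b=L-a=3):
  R_A = Pb/L = 16·3/12 = 4 kN
  R_B = Pa/L = 16·9/12 = 12 kN
Load 4 — applied couple M₀=-9 kN·m at a=24/5 m (b=L-a=36/5):
  R_A = M₀/L = (-9)/12 = -3/4 kN
  R_B = -M₀/L = -(-9)/12 = 3/4 kN
Superposition: R_A = 57/4 kN, R_B = 79/4 kN

R_A = 57/4 kN, R_B = 79/4 kN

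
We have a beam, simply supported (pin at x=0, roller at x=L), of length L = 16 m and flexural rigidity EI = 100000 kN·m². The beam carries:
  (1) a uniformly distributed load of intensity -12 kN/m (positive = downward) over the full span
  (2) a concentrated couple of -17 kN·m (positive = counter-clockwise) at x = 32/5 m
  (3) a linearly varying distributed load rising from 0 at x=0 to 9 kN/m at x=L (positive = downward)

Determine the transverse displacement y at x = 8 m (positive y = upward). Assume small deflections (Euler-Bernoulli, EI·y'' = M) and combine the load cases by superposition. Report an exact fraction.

Load 1 — uniform load w=-12 kN/m over full span:
  y_1 = -wx(L³-2Lx²+x³)/(24EI) = -(-12)·8·(16³-2·16·8²+8³)/(24·100000) = 64/625 m
Load 2 — applied couple M₀=-17 kN·m at a=32/5 m (b=L-a=48/5):
  y_2 = (M₀x³/(6L)-M₀(x-a)²/2+C₁x)/EI  [x>a] with C₁=M₀(3b²-L²)/(6L)=-272/75 = ((-17)·8³/(6·16)-(-17)·(8-(32/5))²/2+(-272/75)·8)/100000 = -153/156250 m
Load 3 — triangular load w₀=9 kN/m (0→w₀ over full span):
  y_3 = -w₀x(7L⁴-10L²x²+3x⁴)/(360LEI) = -9·8·(7·16⁴-10·16²·8²+3·8⁴)/(360·16·100000) = -24/625 m
Superposition: y = Σ y_i = 9847/156250 m ≈ 0.063021 m

y(8) = 9847/156250 m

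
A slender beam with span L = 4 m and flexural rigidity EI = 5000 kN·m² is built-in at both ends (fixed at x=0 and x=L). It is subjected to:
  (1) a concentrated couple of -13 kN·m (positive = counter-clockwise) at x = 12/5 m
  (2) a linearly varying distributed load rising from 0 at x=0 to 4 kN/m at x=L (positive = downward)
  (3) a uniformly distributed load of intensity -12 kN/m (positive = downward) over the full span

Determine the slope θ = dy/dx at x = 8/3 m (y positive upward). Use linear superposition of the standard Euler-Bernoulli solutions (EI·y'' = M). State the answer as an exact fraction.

Load 1 — applied couple M₀=-13 kN·m at a=12/5 m (b=L-a=8/5):
  θ_1 = (R_Ax²/2 - M_Ax - M₀(x-a))/EI  [x>a] with R_A=-117/25, M_A=-104/25 = ((-117/25)·(8/3)²/2 - (-104/25)·(8/3) - (-13)·((8/3)-(12/5)))/5000 = -13/31250 rad
Load 2 — triangular load w₀=4 kN/m (0→w₀ over full span):
  θ_2 = -w₀(2x(L-x)(L-2x)(x+2L)+x²(L-x)²)/(120LEI) = -4·(2·(8/3)·(4-(8/3))·(4-2·(8/3))·((8/3)+2·4)+(8/3)²·(4-(8/3))²)/(120·4·5000) = 112/759375 rad
Load 3 — uniform load w=-12 kN/m over full span:
  θ_3 = -wx(L-x)(L-2x)/(12EI) = -(-12)·(8/3)·(4-(8/3))·(4-2·(8/3))/(12·5000) = -16/16875 rad
Superposition: θ = Σ θ_i = -9239/7593750 rad ≈ -0.001217 rad

θ(8/3) = -9239/7593750 rad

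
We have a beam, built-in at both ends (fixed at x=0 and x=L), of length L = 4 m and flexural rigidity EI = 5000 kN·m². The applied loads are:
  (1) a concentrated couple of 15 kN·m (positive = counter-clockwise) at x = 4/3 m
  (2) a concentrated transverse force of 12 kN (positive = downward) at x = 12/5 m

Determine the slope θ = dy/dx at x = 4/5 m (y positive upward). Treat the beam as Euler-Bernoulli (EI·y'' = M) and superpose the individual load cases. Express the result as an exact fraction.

Load 1 — applied couple M₀=15 kN·m at a=4/3 m (b=L-a=8/3):
  θ_1 = (R_Ax²/2 - M_Ax)/EI  [x≤a] with R_A=5, M_A=0 = (5·(4/5)²/2 - 0·(4/5))/5000 = 1/3125 rad
Load 2 — point force P=12 kN at a=12/5 m (b=L-a=8/5):
  θ_2 = -Pb²x(2aL-(3a+b)x)/(2L³EI)  [x≤a] = -12·(8/5)²·(4/5)·(2·(12/5)·4-(3·(12/5)+(8/5))·(4/5))/(2·4³·5000) = -912/1953125 rad
Superposition: θ = Σ θ_i = -287/1953125 rad ≈ -0.000147 rad

θ(4/5) = -287/1953125 rad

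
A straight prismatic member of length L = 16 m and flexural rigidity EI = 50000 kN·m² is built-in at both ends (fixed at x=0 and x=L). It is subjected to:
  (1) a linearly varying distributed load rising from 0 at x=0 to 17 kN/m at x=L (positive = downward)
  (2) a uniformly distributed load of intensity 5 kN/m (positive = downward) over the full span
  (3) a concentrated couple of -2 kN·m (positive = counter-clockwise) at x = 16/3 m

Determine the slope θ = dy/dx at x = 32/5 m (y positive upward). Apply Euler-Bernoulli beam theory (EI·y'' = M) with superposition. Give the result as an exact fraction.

Load 1 — triangular load w₀=17 kN/m (0→w₀ over full span):
  θ_1 = -w₀(2x(L-x)(L-2x)(x+2L)+x²(L-x)²)/(120LEI) = -17·(2·(32/5)·(16-(32/5))·(16-2·(32/5))·((32/5)+2·16)+(32/5)²·(16-(32/5))²)/(120·16·50000) = -6528/1953125 rad
Load 2 — uniform load w=5 kN/m over full span:
  θ_2 = -wx(L-x)(L-2x)/(12EI) = -5·(32/5)·(16-(32/5))·(16-2·(32/5))/(12·50000) = -128/78125 rad
Load 3 — applied couple M₀=-2 kN·m at a=16/3 m (b=L-a=32/3):
  θ_3 = (R_Ax²/2 - M_Ax - M₀(x-a))/EI  [x>a] with R_A=-1/6, M_A=0 = ((-1/6)·(32/5)²/2 - 0·(32/5) - (-2)·((32/5)-(16/3)))/50000 = -2/78125 rad
Superposition: θ = Σ θ_i = -9778/1953125 rad ≈ -0.005006 rad

θ(32/5) = -9778/1953125 rad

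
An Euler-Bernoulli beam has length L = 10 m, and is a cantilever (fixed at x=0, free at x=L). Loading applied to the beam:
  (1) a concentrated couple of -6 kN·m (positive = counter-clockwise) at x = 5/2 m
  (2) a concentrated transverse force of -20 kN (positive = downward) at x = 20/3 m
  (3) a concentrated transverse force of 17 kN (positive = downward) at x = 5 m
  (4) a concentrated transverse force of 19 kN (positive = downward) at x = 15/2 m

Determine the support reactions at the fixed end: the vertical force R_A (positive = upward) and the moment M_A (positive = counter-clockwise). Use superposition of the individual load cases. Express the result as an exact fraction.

R_A = 16 kN, M_A = 601/6 kN·m

Load 1 — applied couple M₀=-6 kN·m at a=5/2 m (b=L-a=15/2):
  R_A = 0 kN
  M_A = -M₀ = -(-6) = 6 kN·m
Load 2 — point force P=-20 kN at a=20/3 m (b=L-a=10/3):
  R_A = P = (-20) = -20 kN
  M_A = Pa = (-20)·(20/3) = -400/3 kN·m
Load 3 — point force P=17 kN at a=5 m (b=L-a=5):
  R_A = P = 17 kN
  M_A = Pa = 17·5 = 85 kN·m
Load 4 — point force P=19 kN at a=15/2 m (b=L-a=5/2):
  R_A = P = 19 kN
  M_A = Pa = 19·(15/2) = 285/2 kN·m
Superposition: R_A = 16 kN, M_A = 601/6 kN·m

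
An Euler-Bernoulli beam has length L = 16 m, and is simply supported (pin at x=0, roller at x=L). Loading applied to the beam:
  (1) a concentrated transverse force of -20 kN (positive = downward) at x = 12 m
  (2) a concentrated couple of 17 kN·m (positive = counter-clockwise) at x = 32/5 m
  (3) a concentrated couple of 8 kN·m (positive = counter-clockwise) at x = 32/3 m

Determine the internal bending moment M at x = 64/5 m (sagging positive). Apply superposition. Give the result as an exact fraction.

M(64/5) = -53 kN·m

Load 1 — point force P=-20 kN at a=12 m (b=L-a=4):
  M_1 = Pa(L-x)/L  [x>a] = (-20)·12·(16-(64/5))/16 = -48 kN·m
Load 2 — applied couple M₀=17 kN·m at a=32/5 m (b=L-a=48/5):
  M_2 = M₀x/L - M₀  [x>a] = 17·(64/5)/16 - 17 = -17/5 kN·m
Load 3 — applied couple M₀=8 kN·m at a=32/3 m (b=L-a=16/3):
  M_3 = M₀x/L - M₀  [x>a] = 8·(64/5)/16 - 8 = -8/5 kN·m
Superposition: M = Σ M_i = -53 kN·m ≈ -53.000000 kN·m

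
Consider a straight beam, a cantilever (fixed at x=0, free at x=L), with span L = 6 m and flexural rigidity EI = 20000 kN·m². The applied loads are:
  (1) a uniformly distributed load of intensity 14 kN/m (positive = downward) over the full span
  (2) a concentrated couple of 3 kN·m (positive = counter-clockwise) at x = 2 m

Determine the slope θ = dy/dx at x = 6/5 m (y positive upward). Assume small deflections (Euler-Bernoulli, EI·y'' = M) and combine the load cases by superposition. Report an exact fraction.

Load 1 — uniform load w=14 kN/m over full span:
  θ_1 = -wx(x²-3Lx+3L²)/(6EI) = -14·(6/5)·((6/5)²-3·6·(6/5)+3·6²)/(6·20000) = -3843/312500 rad
Load 2 — applied couple M₀=3 kN·m at a=2 m (b=L-a=4):
  θ_2 = M₀x/EI  [x≤a] = 3·(6/5)/20000 = 9/50000 rad
Superposition: θ = Σ θ_i = -15147/1250000 rad ≈ -0.012118 rad

θ(6/5) = -15147/1250000 rad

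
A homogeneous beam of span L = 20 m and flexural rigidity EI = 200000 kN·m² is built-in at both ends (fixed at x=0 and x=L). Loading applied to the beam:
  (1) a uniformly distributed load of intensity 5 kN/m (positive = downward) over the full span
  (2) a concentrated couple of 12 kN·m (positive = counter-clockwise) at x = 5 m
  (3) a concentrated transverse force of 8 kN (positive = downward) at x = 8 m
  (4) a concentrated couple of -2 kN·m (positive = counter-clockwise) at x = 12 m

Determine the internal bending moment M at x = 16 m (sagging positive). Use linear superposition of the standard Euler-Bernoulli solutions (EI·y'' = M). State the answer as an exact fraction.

M(16) = -2813/300 kN·m

Load 1 — uniform load w=5 kN/m over full span:
  M_1 = wLx/2 - wL²/12 - wx²/2 = 5·20·16/2 - 5·20²/12 - 5·16²/2 = -20/3 kN·m
Load 2 — applied couple M₀=12 kN·m at a=5 m (b=L-a=15):
  M_2 = R_Ax - M_A - M₀  [x>a] with R_A=27/40, M_A=-9/4 = (27/40)·16 - (-9/4) - 12 = 21/20 kN·m
Load 3 — point force P=8 kN at a=8 m (b=L-a=12):
  M_3 = Pa²(a+3b)(L-x)/L³ - Pa²b/L²  [x>a] = 8·8²·(8+3·12)·(20-16)/20³ - 8·8²·12/20² = -512/125 kN·m
Load 4 — applied couple M₀=-2 kN·m at a=12 m (b=L-a=8):
  M_4 = R_Ax - M_A - M₀  [x>a] with R_A=-18/125, M_A=-16/25 = (-18/125)·16 - (-16/25) - (-2) = 42/125 kN·m
Superposition: M = Σ M_i = -2813/300 kN·m ≈ -9.376667 kN·m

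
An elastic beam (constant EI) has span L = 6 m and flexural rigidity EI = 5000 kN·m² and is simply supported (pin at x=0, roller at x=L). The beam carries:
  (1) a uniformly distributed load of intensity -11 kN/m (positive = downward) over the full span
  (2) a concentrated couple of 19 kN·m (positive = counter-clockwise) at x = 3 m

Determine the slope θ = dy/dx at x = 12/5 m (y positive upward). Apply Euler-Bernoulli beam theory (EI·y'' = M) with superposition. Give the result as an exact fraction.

θ(12/5) = 16837/2500000 rad

Load 1 — uniform load w=-11 kN/m over full span:
  θ_1 = -w(L³-6Lx²+4x³)/(24EI) = -(-11)·(6³-6·6·(12/5)²+4·(12/5)³)/(24·5000) = 3663/625000 rad
Load 2 — applied couple M₀=19 kN·m at a=3 m (b=L-a=3):
  θ_2 = (M₀x²/(2L)+C₁)/EI  [x≤a] with C₁=M₀(3b²-L²)/(6L)=-19/4 = (19·(12/5)²/(2·6)+(-19/4))/5000 = 437/500000 rad
Superposition: θ = Σ θ_i = 16837/2500000 rad ≈ 0.006735 rad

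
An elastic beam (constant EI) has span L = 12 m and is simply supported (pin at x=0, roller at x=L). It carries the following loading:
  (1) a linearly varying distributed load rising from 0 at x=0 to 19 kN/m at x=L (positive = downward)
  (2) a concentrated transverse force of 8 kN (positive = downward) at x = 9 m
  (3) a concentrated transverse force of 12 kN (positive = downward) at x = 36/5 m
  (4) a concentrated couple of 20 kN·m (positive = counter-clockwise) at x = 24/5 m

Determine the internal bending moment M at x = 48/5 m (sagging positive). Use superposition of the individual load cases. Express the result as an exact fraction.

M(48/5) = 19876/125 kN·m

Load 1 — triangular load w₀=19 kN/m (0→w₀ over full span):
  M_1 = w₀Lx/6 - w₀x³/(6L) = 19·12·(48/5)/6 - 19·(48/5)³/(6·12) = 16416/125 kN·m
Load 2 — point force P=8 kN at a=9 m (b=L-a=3):
  M_2 = Pa(L-x)/L  [x>a] = 8·9·(12-(48/5))/12 = 72/5 kN·m
Load 3 — point force P=12 kN at a=36/5 m (b=L-a=24/5):
  M_3 = Pa(L-x)/L  [x>a] = 12·(36/5)·(12-(48/5))/12 = 432/25 kN·m
Load 4 — applied couple M₀=20 kN·m at a=24/5 m (b=L-a=36/5):
  M_4 = M₀x/L - M₀  [x>a] = 20·(48/5)/12 - 20 = -4 kN·m
Superposition: M = Σ M_i = 19876/125 kN·m ≈ 159.008000 kN·m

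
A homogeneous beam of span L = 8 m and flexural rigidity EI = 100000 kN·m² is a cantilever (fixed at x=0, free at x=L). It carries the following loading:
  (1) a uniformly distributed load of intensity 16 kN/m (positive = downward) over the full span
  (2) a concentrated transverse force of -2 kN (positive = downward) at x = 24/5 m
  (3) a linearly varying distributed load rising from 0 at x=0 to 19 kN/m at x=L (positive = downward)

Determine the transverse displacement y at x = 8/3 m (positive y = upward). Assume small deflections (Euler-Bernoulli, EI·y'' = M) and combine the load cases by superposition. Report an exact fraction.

y(8/3) = -299056/11390625 m

Load 1 — uniform load w=16 kN/m over full span:
  y_1 = -wx²(x²-4Lx+6L²)/(24EI) = -16·(8/3)²·((8/3)²-4·8·(8/3)+6·8²)/(24·100000) = -11008/759375 m
Load 2 — point force P=-2 kN at a=24/5 m (b=L-a=16/5):
  y_2 = -Px²(3a-x)/(6EI)  [x≤a] = -(-2)·(8/3)²·(3·(24/5)-(8/3))/(6·100000) = 352/1265625 m
Load 3 — triangular load w₀=19 kN/m (0→w₀ over full span):
  y_3 = (w₀Lx³/12-w₀L²x²/6-w₀x⁵/(120L))/EI = (19·8·(8/3)³/12-19·8²·(8/3)²/6-19·(8/3)⁵/(120·8))/100000 = -137104/11390625 m
Superposition: y = Σ y_i = -299056/11390625 m ≈ -0.026255 m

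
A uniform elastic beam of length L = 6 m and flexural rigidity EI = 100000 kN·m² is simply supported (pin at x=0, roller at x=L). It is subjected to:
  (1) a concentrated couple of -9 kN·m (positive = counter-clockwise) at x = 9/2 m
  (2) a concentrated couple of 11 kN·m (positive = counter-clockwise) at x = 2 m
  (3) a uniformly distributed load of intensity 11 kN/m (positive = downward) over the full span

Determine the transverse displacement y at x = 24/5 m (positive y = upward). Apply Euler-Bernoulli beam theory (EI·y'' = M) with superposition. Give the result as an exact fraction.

Load 1 — applied couple M₀=-9 kN·m at a=9/2 m (b=L-a=3/2):
  y_1 = (M₀x³/(6L)-M₀(x-a)²/2+C₁x)/EI  [x>a] with C₁=M₀(3b²-L²)/(6L)=117/16 = ((-9)·(24/5)³/(6·6)-(-9)·((24/5)-(9/2))²/2+(117/16)·(24/5))/100000 = 7857/100000000 m
Load 2 — applied couple M₀=11 kN·m at a=2 m (b=L-a=4):
  y_2 = (M₀x³/(6L)-M₀(x-a)²/2+C₁x)/EI  [x>a] with C₁=M₀(3b²-L²)/(6L)=11/3 = (11·(24/5)³/(6·6)-11·((24/5)-2)²/2+(11/3)·(24/5))/100000 = 517/6250000 m
Load 3 — uniform load w=11 kN/m over full span:
  y_3 = -wx(L³-2Lx²+x³)/(24EI) = -11·(24/5)·(6³-2·6·(24/5)²+(24/5)³)/(24·100000) = -8613/7812500 m
Superposition: y = Σ y_i = -470587/500000000 m ≈ -0.000941 m

y(24/5) = -470587/500000000 m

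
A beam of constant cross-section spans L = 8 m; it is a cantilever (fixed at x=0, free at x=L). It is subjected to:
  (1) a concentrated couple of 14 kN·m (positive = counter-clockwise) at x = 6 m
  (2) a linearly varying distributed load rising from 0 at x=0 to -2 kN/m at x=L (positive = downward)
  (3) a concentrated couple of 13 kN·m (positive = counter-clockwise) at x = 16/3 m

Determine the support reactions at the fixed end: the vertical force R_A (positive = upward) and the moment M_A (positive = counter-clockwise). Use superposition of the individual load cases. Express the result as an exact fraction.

Load 1 — applied couple M₀=14 kN·m at a=6 m (b=L-a=2):
  R_A = 0 kN
  M_A = -M₀ = -14 kN·m
Load 2 — triangular load w₀=-2 kN/m (0→w₀ over full span):
  R_A = w₀L/2 = (-2)·8/2 = -8 kN
  M_A = w₀L²/3 = (-2)·8²/3 = -128/3 kN·m
Load 3 — applied couple M₀=13 kN·m at a=16/3 m (b=L-a=8/3):
  R_A = 0 kN
  M_A = -M₀ = -13 kN·m
Superposition: R_A = -8 kN, M_A = -209/3 kN·m

R_A = -8 kN, M_A = -209/3 kN·m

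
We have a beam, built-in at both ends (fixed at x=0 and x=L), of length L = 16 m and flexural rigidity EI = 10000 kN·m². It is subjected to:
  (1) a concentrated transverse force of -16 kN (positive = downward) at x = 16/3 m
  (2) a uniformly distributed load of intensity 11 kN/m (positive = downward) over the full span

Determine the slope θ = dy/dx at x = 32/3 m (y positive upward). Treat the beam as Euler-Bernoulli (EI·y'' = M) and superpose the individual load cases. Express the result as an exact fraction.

Load 1 — point force P=-16 kN at a=16/3 m (b=L-a=32/3):
  θ_1 = Pa²(L-x)(2bL-(3b+a)(L-x))/(2L³EI)  [x>a] = (-16)·(16/3)²·(16-(32/3))·(2·(32/3)·16-(3·(32/3)+(16/3))·(16-(32/3)))/(2·16³·10000) = -128/30375 rad
Load 2 — uniform load w=11 kN/m over full span:
  θ_2 = -wx(L-x)(L-2x)/(12EI) = -11·(32/3)·(16-(32/3))·(16-2·(32/3))/(12·10000) = 1408/50625 rad
Superposition: θ = Σ θ_i = 3584/151875 rad ≈ 0.023598 rad

θ(32/3) = 3584/151875 rad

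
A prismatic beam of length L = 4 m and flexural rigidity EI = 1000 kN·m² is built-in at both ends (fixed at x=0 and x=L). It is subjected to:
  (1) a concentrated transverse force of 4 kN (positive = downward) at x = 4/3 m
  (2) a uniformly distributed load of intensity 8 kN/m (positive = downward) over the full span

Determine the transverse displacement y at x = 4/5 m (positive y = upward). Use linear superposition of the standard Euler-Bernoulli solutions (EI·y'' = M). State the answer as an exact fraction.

Load 1 — point force P=4 kN at a=4/3 m (b=L-a=8/3):
  y_1 = -Pb²x²(3aL-(3a+b)x)/(6L³EI)  [x≤a] = -4·(8/3)²·(4/5)²·(3·(4/3)·4-(3·(4/3)+(8/3))·(4/5))/(6·4³·1000) = -128/253125 m
Load 2 — uniform load w=8 kN/m over full span:
  y_2 = -wx²(L-x)²/(24EI) = -8·(4/5)²·(4-(4/5))²/(24·1000) = -512/234375 m
Superposition: y = Σ y_i = -17024/6328125 m ≈ -0.002690 m

y(4/5) = -17024/6328125 m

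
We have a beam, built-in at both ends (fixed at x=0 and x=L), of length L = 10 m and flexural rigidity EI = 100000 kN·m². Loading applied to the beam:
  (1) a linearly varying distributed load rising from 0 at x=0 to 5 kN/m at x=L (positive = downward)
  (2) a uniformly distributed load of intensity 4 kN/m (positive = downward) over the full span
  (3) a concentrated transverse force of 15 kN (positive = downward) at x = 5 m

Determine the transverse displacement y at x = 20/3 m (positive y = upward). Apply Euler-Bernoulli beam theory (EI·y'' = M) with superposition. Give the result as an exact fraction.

Load 1 — triangular load w₀=5 kN/m (0→w₀ over full span):
  y_1 = -w₀x²(L-x)²(x+2L)/(120LEI) = -5·(20/3)²·(10-(20/3))²·((20/3)+2·10)/(120·10·100000) = -2/3645 m
Load 2 — uniform load w=4 kN/m over full span:
  y_2 = -wx²(L-x)²/(24EI) = -4·(20/3)²·(10-(20/3))²/(24·100000) = -1/1215 m
Load 3 — point force P=15 kN at a=5 m (b=L-a=5):
  y_3 = -Pa²(L-x)²(3bL-(3b+a)(L-x))/(6L³EI)  [x>a] = -15·5²·(10-(20/3))²·(3·5·10-(3·5+5)·(10-(20/3)))/(6·10³·100000) = -1/1728 m
Superposition: y = Σ y_i = -91/46656 m ≈ -0.001950 m

y(20/3) = -91/46656 m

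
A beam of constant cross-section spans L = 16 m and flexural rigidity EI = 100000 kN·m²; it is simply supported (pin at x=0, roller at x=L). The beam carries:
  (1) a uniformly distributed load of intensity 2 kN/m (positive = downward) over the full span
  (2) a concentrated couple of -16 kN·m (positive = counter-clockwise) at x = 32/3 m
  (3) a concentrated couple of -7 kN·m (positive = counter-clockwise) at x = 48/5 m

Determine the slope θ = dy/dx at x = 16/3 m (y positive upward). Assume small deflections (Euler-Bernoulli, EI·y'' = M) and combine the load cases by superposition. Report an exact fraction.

θ(16/3) = -18559/12656250 rad

Load 1 — uniform load w=2 kN/m over full span:
  θ_1 = -w(L³-6Lx²+4x³)/(24EI) = -2·(16³-6·16·(16/3)²+4·(16/3)³)/(24·100000) = -416/253125 rad
Load 2 — applied couple M₀=-16 kN·m at a=32/3 m (b=L-a=16/3):
  θ_2 = (M₀x²/(2L)+C₁)/EI  [x≤a] with C₁=M₀(3b²-L²)/(6L)=256/9 = ((-16)·(16/3)²/(2·16)+(256/9))/100000 = 4/28125 rad
Load 3 — applied couple M₀=-7 kN·m at a=48/5 m (b=L-a=32/5):
  θ_3 = (M₀x²/(2L)+C₁)/EI  [x≤a] with C₁=M₀(3b²-L²)/(6L)=728/75 = ((-7)·(16/3)²/(2·16)+(728/75))/100000 = 49/1406250 rad
Superposition: θ = Σ θ_i = -18559/12656250 rad ≈ -0.001466 rad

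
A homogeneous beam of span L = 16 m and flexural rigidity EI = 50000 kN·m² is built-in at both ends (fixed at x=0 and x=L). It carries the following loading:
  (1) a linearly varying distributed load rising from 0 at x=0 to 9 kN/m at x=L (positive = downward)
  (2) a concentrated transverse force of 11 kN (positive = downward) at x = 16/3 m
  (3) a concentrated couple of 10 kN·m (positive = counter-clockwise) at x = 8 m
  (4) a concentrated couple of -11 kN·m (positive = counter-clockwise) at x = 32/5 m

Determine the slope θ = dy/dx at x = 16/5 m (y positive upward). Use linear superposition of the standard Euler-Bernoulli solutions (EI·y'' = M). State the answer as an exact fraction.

θ(16/5) = -193418/52734375 rad

Load 1 — triangular load w₀=9 kN/m (0→w₀ over full span):
  θ_1 = -w₀(2x(L-x)(L-2x)(x+2L)+x²(L-x)²)/(120LEI) = -9·(2·(16/5)·(16-(16/5))·(16-2·(16/5))·((16/5)+2·16)+(16/5)²·(16-(16/5))²)/(120·16·50000) = -5376/1953125 rad
Load 2 — point force P=11 kN at a=16/3 m (b=L-a=32/3):
  θ_2 = -Pb²x(2aL-(3a+b)x)/(2L³EI)  [x≤a] = -11·(32/3)²·(16/5)·(2·(16/3)·16-(3·(16/3)+(32/3))·(16/5))/(2·16³·50000) = -352/421875 rad
Load 3 — applied couple M₀=10 kN·m at a=8 m (b=L-a=8):
  θ_3 = (R_Ax²/2 - M_Ax)/EI  [x≤a] with R_A=15/16, M_A=5/2 = ((15/16)·(16/5)²/2 - (5/2)·(16/5))/50000 = -1/15625 rad
Load 4 — applied couple M₀=-11 kN·m at a=32/5 m (b=L-a=48/5):
  θ_4 = (R_Ax²/2 - M_Ax)/EI  [x≤a] with R_A=-99/100, M_A=-33/25 = ((-99/100)·(16/5)²/2 - (-33/25)·(16/5))/50000 = -33/1953125 rad
Superposition: θ = Σ θ_i = -193418/52734375 rad ≈ -0.003668 rad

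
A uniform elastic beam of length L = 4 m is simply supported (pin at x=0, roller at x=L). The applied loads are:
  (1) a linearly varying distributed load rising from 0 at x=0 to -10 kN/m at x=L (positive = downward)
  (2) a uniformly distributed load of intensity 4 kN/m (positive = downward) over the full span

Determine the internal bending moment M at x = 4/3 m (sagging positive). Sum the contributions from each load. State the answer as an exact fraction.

Load 1 — triangular load w₀=-10 kN/m (0→w₀ over full span):
  M_1 = w₀Lx/6 - w₀x³/(6L) = (-10)·4·(4/3)/6 - (-10)·(4/3)³/(6·4) = -640/81 kN·m
Load 2 — uniform load w=4 kN/m over full span:
  M_2 = wx(L-x)/2 = 4·(4/3)·(4-(4/3))/2 = 64/9 kN·m
Superposition: M = Σ M_i = -64/81 kN·m ≈ -0.790123 kN·m

M(4/3) = -64/81 kN·m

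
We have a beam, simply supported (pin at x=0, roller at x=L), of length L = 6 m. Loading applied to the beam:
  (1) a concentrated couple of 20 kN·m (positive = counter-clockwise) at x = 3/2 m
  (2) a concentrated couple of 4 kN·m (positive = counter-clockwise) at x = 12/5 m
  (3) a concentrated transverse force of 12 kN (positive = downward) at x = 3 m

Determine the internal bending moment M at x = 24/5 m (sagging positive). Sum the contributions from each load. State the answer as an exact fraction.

Load 1 — applied couple M₀=20 kN·m at a=3/2 m (b=L-a=9/2):
  M_1 = M₀x/L - M₀  [x>a] = 20·(24/5)/6 - 20 = -4 kN·m
Load 2 — applied couple M₀=4 kN·m at a=12/5 m (b=L-a=18/5):
  M_2 = M₀x/L - M₀  [x>a] = 4·(24/5)/6 - 4 = -4/5 kN·m
Load 3 — point force P=12 kN at a=3 m (b=L-a=3):
  M_3 = Pa(L-x)/L  [x>a] = 12·3·(6-(24/5))/6 = 36/5 kN·m
Superposition: M = Σ M_i = 12/5 kN·m ≈ 2.400000 kN·m

M(24/5) = 12/5 kN·m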